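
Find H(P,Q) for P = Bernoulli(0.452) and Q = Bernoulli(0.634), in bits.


H(P,Q) = -p*log2(q) - (1-p)*log2(1-q). -0.452*log2(0.634) = 0.297165; -0.548*log2(0.366) = 0.794646. H(P,Q) = 0.297165 + 0.794646 = 1.0918

1.0918 bits


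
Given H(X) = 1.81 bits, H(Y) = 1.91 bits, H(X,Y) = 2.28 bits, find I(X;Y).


I(X;Y) = H(X) + H(Y) - H(X,Y) = 1.81 + 1.91 - 2.28 = 1.44

1.44 bits


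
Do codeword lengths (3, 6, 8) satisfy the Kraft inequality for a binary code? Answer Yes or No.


Kraft sum = sum(2^(-l_i)) = 0.1445, need <= 1. Result: satisfied (a binary prefix-free code with these lengths exists)

Yes


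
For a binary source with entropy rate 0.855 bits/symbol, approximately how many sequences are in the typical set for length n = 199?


log2|A_typical| = nH = 199 * 0.855 = 170.145, so |A_typical| ~ 2^170.145 = 1.655e+51

1.655e+51


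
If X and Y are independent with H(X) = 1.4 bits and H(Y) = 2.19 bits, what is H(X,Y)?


For independent variables, H(X,Y) = H(X) + H(Y) = 1.4 + 2.19 = 3.59

3.59 bits


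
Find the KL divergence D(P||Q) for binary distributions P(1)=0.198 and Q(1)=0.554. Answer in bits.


KL = p*log2(p/q) + (1-p)*log2((1-p)/(1-q)) = 0.198*log2(0.198/0.554) + 0.802*log2(0.802/0.446) = 0.385

0.385 bits


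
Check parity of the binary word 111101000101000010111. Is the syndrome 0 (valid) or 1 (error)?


Syndrome = XOR of all bits = 1 XOR 1 XOR 1 XOR 1 XOR 0 XOR 1 XOR 0 XOR 0 XOR 0 XOR 1 XOR 0 XOR 1 XOR 0 XOR 0 XOR 0 XOR 0 XOR 1 XOR 0 XOR 1 XOR 1 XOR 1 = 1

1


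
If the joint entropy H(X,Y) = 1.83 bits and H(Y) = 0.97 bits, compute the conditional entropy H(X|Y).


H(X|Y) = H(X,Y) - H(Y) = 1.83 - 0.97 = 0.86

0.86 bits


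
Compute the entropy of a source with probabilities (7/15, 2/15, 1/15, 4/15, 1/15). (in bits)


H = -sum(p_i * log2(p_i)). Terms: -(7/15)*log2(7/15) = 0.513117; -(2/15)*log2(2/15) = 0.387585; -(1/15)*log2(1/15) = 0.260459; -(4/15)*log2(4/15) = 0.508504; -(1/15)*log2(1/15) = 0.260459. H = 0.513117 + 0.387585 + 0.260459 + 0.508504 + 0.260459 = 1.9301

1.9301 bits


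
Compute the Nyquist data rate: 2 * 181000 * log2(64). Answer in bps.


Rate = 2 * B * log2(M) = 2 * 181000 * 6.0 = 2172000.0

2172000.0 bps


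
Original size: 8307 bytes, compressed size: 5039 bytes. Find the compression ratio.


Ratio = original / compressed = 8307 / 5039 = 1.6485

1.6485


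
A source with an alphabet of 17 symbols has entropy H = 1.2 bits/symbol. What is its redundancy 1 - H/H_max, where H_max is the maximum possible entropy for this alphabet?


H_max = log2(K) = log2(17) = 4.0875 bits/symbol. Redundancy = 1 - H/H_max = 1 - 1.2/4.0875 = 1 - 0.2936 = 0.7064

0.7064


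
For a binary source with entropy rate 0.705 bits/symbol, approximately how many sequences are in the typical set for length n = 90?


log2|A_typical| = nH = 90 * 0.705 = 63.45, so |A_typical| ~ 2^63.45 = 1.260e+19

1.260e+19


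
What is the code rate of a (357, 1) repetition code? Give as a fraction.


Rate = k/n = 1/357

1/357


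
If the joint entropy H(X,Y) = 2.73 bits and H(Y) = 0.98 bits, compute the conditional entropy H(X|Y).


H(X|Y) = H(X,Y) - H(Y) = 2.73 - 0.98 = 1.75

1.75 bits


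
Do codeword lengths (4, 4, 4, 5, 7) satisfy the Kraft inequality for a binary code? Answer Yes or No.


Kraft sum = sum(2^(-l_i)) = 0.2266, need <= 1. Result: satisfied (a binary prefix-free code with these lengths exists)

Yes


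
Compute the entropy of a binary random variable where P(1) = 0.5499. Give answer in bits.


H = -p*log2(p) - (1-p)*log2(1-p). -0.5499*log2(0.5499) = 0.474431; -0.4501*log2(0.4501) = 0.518372. H = 0.474431 + 0.518372 = 0.9928

0.9928 bits


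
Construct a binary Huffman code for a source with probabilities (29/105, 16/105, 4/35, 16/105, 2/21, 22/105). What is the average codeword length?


Huffman construction (repeatedly merge the two least-probable nodes; each merge adds 1 bit to every symbol beneath it): 2/21 + 4/35 = 22/105; 16/105 + 16/105 = 32/105; 22/105 + 22/105 = 44/105; 29/105 + 32/105 = 61/105; 44/105 + 61/105 = 1. Resulting codeword lengths (in the order the probabilities were given): (2, 3, 3, 3, 3, 2). L_avg = sum(p_i * l_i) = 29/105*2 + 16/105*3 + 4/35*3 + 16/105*3 + 2/21*3 + 22/105*2 = 88/35 = 2.5143

2.5143 bits


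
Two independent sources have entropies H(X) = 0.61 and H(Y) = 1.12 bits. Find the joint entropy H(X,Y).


For independent variables, H(X,Y) = H(X) + H(Y) = 0.61 + 1.12 = 1.73

1.73 bits


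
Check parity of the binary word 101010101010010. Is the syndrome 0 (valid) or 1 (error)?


Syndrome = XOR of all bits = 1 XOR 0 XOR 1 XOR 0 XOR 1 XOR 0 XOR 1 XOR 0 XOR 1 XOR 0 XOR 1 XOR 0 XOR 0 XOR 1 XOR 0 = 1

1


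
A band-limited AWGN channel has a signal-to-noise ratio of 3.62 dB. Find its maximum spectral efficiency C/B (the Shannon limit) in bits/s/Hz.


SNR_linear = 10^(3.62/10) = 2.3014; C/B = log2(1 + SNR_linear) = log2(1 + 2.3014) = 1.7231

1.7231 bits/s/Hz


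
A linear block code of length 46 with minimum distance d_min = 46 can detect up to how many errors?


Detection capability = d_min - 1 = 46 - 1 = 45

45 errors


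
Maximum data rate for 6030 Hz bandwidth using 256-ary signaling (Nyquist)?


Rate = 2 * B * log2(M) = 2 * 6030 * 8.0 = 96480.0

96480.0 bps


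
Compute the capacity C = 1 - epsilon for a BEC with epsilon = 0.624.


C = 1 - epsilon = 1 - 0.624 = 0.376

0.376 bits


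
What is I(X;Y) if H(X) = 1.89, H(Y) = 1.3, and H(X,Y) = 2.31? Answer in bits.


I(X;Y) = H(X) + H(Y) - H(X,Y) = 1.89 + 1.3 - 2.31 = 0.88

0.88 bits


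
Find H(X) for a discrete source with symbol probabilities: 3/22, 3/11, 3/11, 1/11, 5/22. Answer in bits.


H = -sum(p_i * log2(p_i)). Terms: -(3/22)*log2(3/22) = 0.391973; -(3/11)*log2(3/11) = 0.511219; -(3/11)*log2(3/11) = 0.511219; -(1/11)*log2(1/11) = 0.314494; -(5/22)*log2(5/22) = 0.485796. H = 0.391973 + 0.511219 + 0.511219 + 0.314494 + 0.485796 = 2.2147

2.2147 bits


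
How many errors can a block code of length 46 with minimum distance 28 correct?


Correction capability = floor((d-1)/2) = floor((28-1)/2) = 13

13 errors


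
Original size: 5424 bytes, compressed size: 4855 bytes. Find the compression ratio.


Ratio = original / compressed = 5424 / 4855 = 1.1172

1.1172


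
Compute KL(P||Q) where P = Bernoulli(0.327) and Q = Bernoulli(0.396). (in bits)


KL = p*log2(p/q) + (1-p)*log2((1-p)/(1-q)) = 0.327*log2(0.327/0.396) + 0.673*log2(0.673/0.604) = 0.0147

0.0147 bits


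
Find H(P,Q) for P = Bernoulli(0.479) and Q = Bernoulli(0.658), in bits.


H(P,Q) = -p*log2(q) - (1-p)*log2(1-q). -0.479*log2(0.658) = 0.289240; -0.521*log2(0.342) = 0.806472. H(P,Q) = 0.289240 + 0.806472 = 1.0957

1.0957 bits


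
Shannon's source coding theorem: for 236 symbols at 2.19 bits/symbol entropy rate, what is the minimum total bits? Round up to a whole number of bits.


Minimum bits >= n * H = 236 * 2.19 = 516.84, rounded up to a whole number of bits = 517

517 bits


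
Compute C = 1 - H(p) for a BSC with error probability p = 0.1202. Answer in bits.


H(p) = -p*log2(p) - (1-p)*log2(1-p) = -0.1202*log2(0.1202) - 0.8798*log2(0.8798) = 0.367390 + 0.162545 = 0.5299. C = 1 - H(p) = 1 - 0.5299 = 0.4701

0.4701 bits


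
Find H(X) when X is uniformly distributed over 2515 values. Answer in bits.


H = log2(n) = log2(2515) = 11.2963

11.2963 bits


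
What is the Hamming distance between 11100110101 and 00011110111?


Count differing positions: ^ ^ ^ ^ ^ . . . . ^ . = 6 differences

6


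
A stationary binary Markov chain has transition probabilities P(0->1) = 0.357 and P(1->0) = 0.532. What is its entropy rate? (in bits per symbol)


Stationary distribution: pi_0 = p10/(p01+p10) = 0.5984, pi_1 = 0.4016. Entropy rate H' = pi_0*H(p01) + pi_1*H(p10) = 0.5984*0.9402 + 0.4016*0.997 = 0.963

0.963 bits/symbol


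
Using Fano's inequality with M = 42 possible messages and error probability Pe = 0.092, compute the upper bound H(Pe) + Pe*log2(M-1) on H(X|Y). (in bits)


H(Pe) = -Pe*log2(Pe) - (1-Pe)*log2(1-Pe) = -0.092*log2(0.092) - 0.908*log2(0.908) = 0.316684 + 0.126426 = 0.4431. Pe*log2(M-1) = 0.092*log2(41) = 0.492895. Bound = H(Pe) + Pe*log2(M-1) = 0.316684 + 0.126426 + 0.492895 = 0.936

0.936 bits


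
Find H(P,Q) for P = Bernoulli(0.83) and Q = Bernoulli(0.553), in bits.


H(P,Q) = -p*log2(q) - (1-p)*log2(1-q). -0.83*log2(0.553) = 0.709358; -0.17*log2(0.447) = 0.197481. H(P,Q) = 0.709358 + 0.197481 = 0.9068

0.9068 bits


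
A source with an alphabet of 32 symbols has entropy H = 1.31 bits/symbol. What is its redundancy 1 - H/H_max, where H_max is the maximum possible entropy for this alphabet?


H_max = log2(K) = log2(32) = 5.0 bits/symbol. Redundancy = 1 - H/H_max = 1 - 1.31/5.0 = 1 - 0.262 = 0.738

0.738


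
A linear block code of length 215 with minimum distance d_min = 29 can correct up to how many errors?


Correction capability = floor((d-1)/2) = floor((29-1)/2) = 14

14 errors


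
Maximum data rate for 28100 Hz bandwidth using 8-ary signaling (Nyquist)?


Rate = 2 * B * log2(M) = 2 * 28100 * 3.0 = 168600.0

168600.0 bps


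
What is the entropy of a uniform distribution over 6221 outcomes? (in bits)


H = log2(n) = log2(6221) = 12.6029

12.6029 bits


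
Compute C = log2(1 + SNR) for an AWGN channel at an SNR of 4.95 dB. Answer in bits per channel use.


SNR_linear = 10^(4.95/10) = 3.1261; C = log2(1 + SNR_linear) = log2(1 + 3.1261) = 2.0448

2.0448 bits/channel use


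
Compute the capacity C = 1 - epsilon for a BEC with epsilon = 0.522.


C = 1 - epsilon = 1 - 0.522 = 0.478

0.478 bits


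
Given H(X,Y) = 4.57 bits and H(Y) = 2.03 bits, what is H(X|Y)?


H(X|Y) = H(X,Y) - H(Y) = 4.57 - 2.03 = 2.54

2.54 bits


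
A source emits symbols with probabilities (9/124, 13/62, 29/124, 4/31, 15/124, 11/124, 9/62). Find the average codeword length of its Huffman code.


Huffman construction (repeatedly merge the two least-probable nodes; each merge adds 1 bit to every symbol beneath it): 9/124 + 11/124 = 5/31; 15/124 + 4/31 = 1/4; 9/62 + 5/31 = 19/62; 13/62 + 29/124 = 55/124; 1/4 + 19/62 = 69/124; 55/124 + 69/124 = 1. Resulting codeword lengths (in the order the probabilities were given): (4, 2, 2, 3, 3, 4, 3). L_avg = sum(p_i * l_i) = 9/124*4 + 13/62*2 + 29/124*2 + 4/31*3 + 15/124*3 + 11/124*4 + 9/62*3 = 337/124 = 2.7177

2.7177 bits


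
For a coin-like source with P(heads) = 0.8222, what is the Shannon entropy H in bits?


H = -p*log2(p) - (1-p)*log2(1-p). -0.8222*log2(0.8222) = 0.232221; -0.1778*log2(0.1778) = 0.443019. H = 0.232221 + 0.443019 = 0.6752

0.6752 bits


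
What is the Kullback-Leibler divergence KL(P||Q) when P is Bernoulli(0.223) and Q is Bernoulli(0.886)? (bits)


KL = p*log2(p/q) + (1-p)*log2((1-p)/(1-q)) = 0.223*log2(0.223/0.886) + 0.777*log2(0.777/0.114) = 1.7076

1.7076 bits


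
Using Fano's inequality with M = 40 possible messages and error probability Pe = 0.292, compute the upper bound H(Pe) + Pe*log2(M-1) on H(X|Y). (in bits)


H(Pe) = -Pe*log2(Pe) - (1-Pe)*log2(1-Pe) = -0.292*log2(0.292) - 0.708*log2(0.708) = 0.518580 + 0.352711 = 0.8713. Pe*log2(M-1) = 0.292*log2(39) = 1.543337. Bound = H(Pe) + Pe*log2(M-1) = 0.518580 + 0.352711 + 1.543337 = 2.4146

2.4146 bits


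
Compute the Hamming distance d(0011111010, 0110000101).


Count differing positions: . ^ . ^ ^ ^ ^ ^ ^ ^ = 8 differences

8


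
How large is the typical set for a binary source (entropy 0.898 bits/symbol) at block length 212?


log2|A_typical| = nH = 212 * 0.898 = 190.376, so |A_typical| ~ 2^190.376 = 2.037e+57

2.037e+57


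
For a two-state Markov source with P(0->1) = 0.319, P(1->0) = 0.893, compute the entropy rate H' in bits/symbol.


Stationary distribution: pi_0 = p10/(p01+p10) = 0.7368, pi_1 = 0.2632. Entropy rate H' = pi_0*H(p01) + pi_1*H(p10) = 0.7368*0.9033 + 0.2632*0.4908 = 0.7947

0.7947 bits/symbol


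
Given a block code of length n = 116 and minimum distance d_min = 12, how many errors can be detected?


Detection capability = d_min - 1 = 12 - 1 = 11

11 errors


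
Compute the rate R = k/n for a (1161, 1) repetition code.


Rate = k/n = 1/1161

1/1161


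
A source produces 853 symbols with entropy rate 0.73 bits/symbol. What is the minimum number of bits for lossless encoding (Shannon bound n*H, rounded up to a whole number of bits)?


Minimum bits >= n * H = 853 * 0.73 = 622.69, rounded up to a whole number of bits = 623

623 bits


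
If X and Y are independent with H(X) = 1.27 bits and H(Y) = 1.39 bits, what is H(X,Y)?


For independent variables, H(X,Y) = H(X) + H(Y) = 1.27 + 1.39 = 2.66

2.66 bits


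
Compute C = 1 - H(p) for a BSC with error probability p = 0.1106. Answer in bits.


H(p) = -p*log2(p) - (1-p)*log2(1-p) = -0.1106*log2(0.1106) - 0.8894*log2(0.8894) = 0.351329 + 0.150394 = 0.5017. C = 1 - H(p) = 1 - 0.5017 = 0.4983

0.4983 bits


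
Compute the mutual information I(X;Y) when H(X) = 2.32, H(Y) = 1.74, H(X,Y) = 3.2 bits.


I(X;Y) = H(X) + H(Y) - H(X,Y) = 2.32 + 1.74 - 3.2 = 0.86

0.86 bits


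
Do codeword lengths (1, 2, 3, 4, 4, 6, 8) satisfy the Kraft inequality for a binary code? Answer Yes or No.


Kraft sum = sum(2^(-l_i)) = 1.0195, need <= 1. Result: violated (a binary prefix-free code with these lengths cannot exist)

No


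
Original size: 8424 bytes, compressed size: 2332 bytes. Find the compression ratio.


Ratio = original / compressed = 8424 / 2332 = 3.6123

3.6123


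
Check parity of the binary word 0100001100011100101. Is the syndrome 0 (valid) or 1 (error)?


Syndrome = XOR of all bits = 0 XOR 1 XOR 0 XOR 0 XOR 0 XOR 0 XOR 1 XOR 1 XOR 0 XOR 0 XOR 0 XOR 1 XOR 1 XOR 1 XOR 0 XOR 0 XOR 1 XOR 0 XOR 1 = 0

0


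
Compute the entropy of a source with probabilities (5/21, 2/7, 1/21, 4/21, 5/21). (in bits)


H = -sum(p_i * log2(p_i)). Terms: -(5/21)*log2(5/21) = 0.492950; -(2/7)*log2(2/7) = 0.516387; -(1/21)*log2(1/21) = 0.209158; -(4/21)*log2(4/21) = 0.455680; -(5/21)*log2(5/21) = 0.492950. H = 0.492950 + 0.516387 + 0.209158 + 0.455680 + 0.492950 = 2.1671

2.1671 bits


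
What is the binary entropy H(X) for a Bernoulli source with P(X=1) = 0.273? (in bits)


H = -p*log2(p) - (1-p)*log2(1-p). -0.273*log2(0.273) = 0.511336; -0.727*log2(0.727) = 0.334400. H = 0.511336 + 0.334400 = 0.8457

0.8457 bits


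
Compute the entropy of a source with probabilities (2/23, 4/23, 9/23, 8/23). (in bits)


H = -sum(p_i * log2(p_i)). Terms: -(2/23)*log2(2/23) = 0.306397; -(4/23)*log2(4/23) = 0.438880; -(9/23)*log2(9/23) = 0.529684; -(8/23)*log2(8/23) = 0.529935. H = 0.306397 + 0.438880 + 0.529684 + 0.529935 = 1.8049

1.8049 bits


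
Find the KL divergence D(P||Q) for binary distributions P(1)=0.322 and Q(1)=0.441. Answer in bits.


KL = p*log2(p/q) + (1-p)*log2((1-p)/(1-q)) = 0.322*log2(0.322/0.441) + 0.678*log2(0.678/0.559) = 0.0427

0.0427 bits


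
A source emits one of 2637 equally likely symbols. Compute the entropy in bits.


H = log2(n) = log2(2637) = 11.3647

11.3647 bits


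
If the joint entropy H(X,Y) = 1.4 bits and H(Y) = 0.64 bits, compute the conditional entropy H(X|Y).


H(X|Y) = H(X,Y) - H(Y) = 1.4 - 0.64 = 0.76

0.76 bits


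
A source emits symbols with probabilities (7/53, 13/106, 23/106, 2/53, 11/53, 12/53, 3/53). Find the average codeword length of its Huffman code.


Huffman construction (repeatedly merge the two least-probable nodes; each merge adds 1 bit to every symbol beneath it): 2/53 + 3/53 = 5/53; 5/53 + 13/106 = 23/106; 7/53 + 11/53 = 18/53; 23/106 + 23/106 = 23/53; 12/53 + 18/53 = 30/53; 23/53 + 30/53 = 1. Resulting codeword lengths (in the order the probabilities were given): (3, 3, 2, 4, 3, 2, 4). L_avg = sum(p_i * l_i) = 7/53*3 + 13/106*3 + 23/106*2 + 2/53*4 + 11/53*3 + 12/53*2 + 3/53*4 = 281/106 = 2.6509

2.6509 bits


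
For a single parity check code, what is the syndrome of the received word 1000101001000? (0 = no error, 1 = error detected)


Syndrome = XOR of all bits = 1 XOR 0 XOR 0 XOR 0 XOR 1 XOR 0 XOR 1 XOR 0 XOR 0 XOR 1 XOR 0 XOR 0 XOR 0 = 0

0


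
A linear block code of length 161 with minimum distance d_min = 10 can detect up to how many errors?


Detection capability = d_min - 1 = 10 - 1 = 9

9 errors


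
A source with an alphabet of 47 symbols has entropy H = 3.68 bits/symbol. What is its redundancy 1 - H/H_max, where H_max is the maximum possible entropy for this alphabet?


H_max = log2(K) = log2(47) = 5.5546 bits/symbol. Redundancy = 1 - H/H_max = 1 - 3.68/5.5546 = 1 - 0.6625 = 0.3375

0.3375


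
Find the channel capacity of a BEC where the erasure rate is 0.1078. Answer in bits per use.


C = 1 - epsilon = 1 - 0.1078 = 0.8922

0.8922 bits


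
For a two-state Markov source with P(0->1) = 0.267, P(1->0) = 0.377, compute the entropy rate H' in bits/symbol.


Stationary distribution: pi_0 = p10/(p01+p10) = 0.5854, pi_1 = 0.4146. Entropy rate H' = pi_0*H(p01) + pi_1*H(p10) = 0.5854*0.8371 + 0.4146*0.9559 = 0.8864

0.8864 bits/symbol


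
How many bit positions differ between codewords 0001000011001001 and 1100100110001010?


Count differing positions: ^ ^ . ^ ^ . . ^ . ^ . . . . ^ ^ = 8 differences

8


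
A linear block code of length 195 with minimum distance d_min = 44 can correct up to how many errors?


Correction capability = floor((d-1)/2) = floor((44-1)/2) = 21

21 errors


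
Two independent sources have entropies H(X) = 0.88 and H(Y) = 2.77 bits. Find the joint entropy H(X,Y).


For independent variables, H(X,Y) = H(X) + H(Y) = 0.88 + 2.77 = 3.65

3.65 bits


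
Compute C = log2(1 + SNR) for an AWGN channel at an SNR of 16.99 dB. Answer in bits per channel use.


SNR_linear = 10^(16.99/10) = 50.0035; C = log2(1 + SNR_linear) = log2(1 + 50.0035) = 5.6725

5.6725 bits/channel use


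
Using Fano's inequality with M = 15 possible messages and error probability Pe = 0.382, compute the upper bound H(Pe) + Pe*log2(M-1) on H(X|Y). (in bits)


H(Pe) = -Pe*log2(Pe) - (1-Pe)*log2(1-Pe) = -0.382*log2(0.382) - 0.618*log2(0.618) = 0.530352 + 0.429091 = 0.9594. Pe*log2(M-1) = 0.382*log2(14) = 1.454410. Bound = H(Pe) + Pe*log2(M-1) = 0.530352 + 0.429091 + 1.454410 = 2.4139

2.4139 bits


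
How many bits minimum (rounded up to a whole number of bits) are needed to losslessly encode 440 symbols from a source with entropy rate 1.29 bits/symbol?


Minimum bits >= n * H = 440 * 1.29 = 567.6, rounded up to a whole number of bits = 568

568 bits


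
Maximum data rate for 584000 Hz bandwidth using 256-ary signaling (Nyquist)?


Rate = 2 * B * log2(M) = 2 * 584000 * 8.0 = 9344000.0

9344000.0 bps


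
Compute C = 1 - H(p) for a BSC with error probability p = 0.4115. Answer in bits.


H(p) = -p*log2(p) - (1-p)*log2(1-p) = -0.4115*log2(0.4115) - 0.5885*log2(0.5885) = 0.527146 + 0.450135 = 0.9773. C = 1 - H(p) = 1 - 0.9773 = 0.0227

0.0227 bits


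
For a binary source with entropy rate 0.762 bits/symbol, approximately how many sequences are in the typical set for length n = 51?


log2|A_typical| = nH = 51 * 0.762 = 38.862, so |A_typical| ~ 2^38.862 = 4.996e+11

4.996e+11


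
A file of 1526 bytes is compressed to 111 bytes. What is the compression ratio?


Ratio = original / compressed = 1526 / 111 = 13.7477

13.7477


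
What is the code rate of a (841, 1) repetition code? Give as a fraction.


Rate = k/n = 1/841

1/841


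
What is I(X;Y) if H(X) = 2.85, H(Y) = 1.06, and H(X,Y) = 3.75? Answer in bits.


I(X;Y) = H(X) + H(Y) - H(X,Y) = 2.85 + 1.06 - 3.75 = 0.16

0.16 bits


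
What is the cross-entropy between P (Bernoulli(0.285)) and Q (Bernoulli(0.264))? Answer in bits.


H(P,Q) = -p*log2(q) - (1-p)*log2(1-q). -0.285*log2(0.264) = 0.547596; -0.715*log2(0.736) = 0.316189. H(P,Q) = 0.547596 + 0.316189 = 0.8638

0.8638 bits


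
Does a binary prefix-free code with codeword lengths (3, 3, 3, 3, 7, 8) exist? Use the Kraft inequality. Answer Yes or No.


Kraft sum = sum(2^(-l_i)) = 0.5117, need <= 1. Result: satisfied (a binary prefix-free code with these lengths exists)

Yes


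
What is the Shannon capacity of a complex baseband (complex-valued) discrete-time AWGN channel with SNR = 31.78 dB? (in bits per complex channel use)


SNR_linear = 10^(31.78/10) = 1506.6071; C = log2(1 + SNR_linear) = log2(1 + 1506.6071) = 10.558

10.558 bits/channel use


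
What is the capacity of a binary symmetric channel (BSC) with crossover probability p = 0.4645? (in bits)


H(p) = -p*log2(p) - (1-p)*log2(1-p) = -0.4645*log2(0.4645) - 0.5355*log2(0.5355) = 0.513853 + 0.482508 = 0.9964. C = 1 - H(p) = 1 - 0.9964 = 0.0036

0.0036 bits


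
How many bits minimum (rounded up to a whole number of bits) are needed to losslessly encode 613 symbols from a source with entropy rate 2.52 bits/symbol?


Minimum bits >= n * H = 613 * 2.52 = 1544.76, rounded up to a whole number of bits = 1545

1545 bits


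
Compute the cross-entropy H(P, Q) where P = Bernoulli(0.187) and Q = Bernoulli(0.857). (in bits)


H(P,Q) = -p*log2(q) - (1-p)*log2(1-q). -0.187*log2(0.857) = 0.041632; -0.813*log2(0.143) = 2.281207. H(P,Q) = 0.041632 + 2.281207 = 2.3228

2.3228 bits


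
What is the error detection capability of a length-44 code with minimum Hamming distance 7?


Detection capability = d_min - 1 = 7 - 1 = 6

6 errors


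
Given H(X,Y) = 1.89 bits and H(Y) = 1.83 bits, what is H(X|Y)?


H(X|Y) = H(X,Y) - H(Y) = 1.89 - 1.83 = 0.06

0.06 bits


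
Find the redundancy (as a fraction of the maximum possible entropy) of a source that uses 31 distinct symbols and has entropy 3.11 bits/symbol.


H_max = log2(K) = log2(31) = 4.9542 bits/symbol. Redundancy = 1 - H/H_max = 1 - 3.11/4.9542 = 1 - 0.6278 = 0.3722

0.3722


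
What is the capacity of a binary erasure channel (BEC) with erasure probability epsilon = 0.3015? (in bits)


C = 1 - epsilon = 1 - 0.3015 = 0.6985

0.6985 bits


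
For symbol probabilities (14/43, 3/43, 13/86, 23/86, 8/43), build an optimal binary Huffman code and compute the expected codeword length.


Huffman construction (repeatedly merge the two least-probable nodes; each merge adds 1 bit to every symbol beneath it): 3/43 + 13/86 = 19/86; 8/43 + 19/86 = 35/86; 23/86 + 14/43 = 51/86; 35/86 + 51/86 = 1. Resulting codeword lengths (in the order the probabilities were given): (2, 3, 3, 2, 2). L_avg = sum(p_i * l_i) = 14/43*2 + 3/43*3 + 13/86*3 + 23/86*2 + 8/43*2 = 191/86 = 2.2209

2.2209 bits


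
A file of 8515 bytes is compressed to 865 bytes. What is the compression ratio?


Ratio = original / compressed = 8515 / 865 = 9.8439

9.8439


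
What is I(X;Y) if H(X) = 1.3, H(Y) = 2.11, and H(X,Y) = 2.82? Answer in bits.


I(X;Y) = H(X) + H(Y) - H(X,Y) = 1.3 + 2.11 - 2.82 = 0.59

0.59 bits


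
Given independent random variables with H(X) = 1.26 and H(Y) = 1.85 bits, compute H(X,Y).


For independent variables, H(X,Y) = H(X) + H(Y) = 1.26 + 1.85 = 3.11

3.11 bits


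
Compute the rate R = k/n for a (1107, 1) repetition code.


Rate = k/n = 1/1107

1/1107


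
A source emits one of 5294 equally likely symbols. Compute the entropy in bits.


H = log2(n) = log2(5294) = 12.3701

12.3701 bits


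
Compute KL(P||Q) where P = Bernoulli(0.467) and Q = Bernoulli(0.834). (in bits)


KL = p*log2(p/q) + (1-p)*log2((1-p)/(1-q)) = 0.467*log2(0.467/0.834) + 0.533*log2(0.533/0.166) = 0.5063

0.5063 bits


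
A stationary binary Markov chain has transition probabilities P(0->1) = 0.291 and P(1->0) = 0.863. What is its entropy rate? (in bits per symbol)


Stationary distribution: pi_0 = p10/(p01+p10) = 0.7478, pi_1 = 0.2522. Entropy rate H' = pi_0*H(p01) + pi_1*H(p10) = 0.7478*0.87 + 0.2522*0.5763 = 0.796

0.796 bits/symbol


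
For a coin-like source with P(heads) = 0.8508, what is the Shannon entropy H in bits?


H = -p*log2(p) - (1-p)*log2(1-p). -0.8508*log2(0.8508) = 0.198328; -0.1492*log2(0.1492) = 0.409506. H = 0.198328 + 0.409506 = 0.6078

0.6078 bits


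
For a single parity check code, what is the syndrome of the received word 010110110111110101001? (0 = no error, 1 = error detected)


Syndrome = XOR of all bits = 0 XOR 1 XOR 0 XOR 1 XOR 1 XOR 0 XOR 1 XOR 1 XOR 0 XOR 1 XOR 1 XOR 1 XOR 1 XOR 1 XOR 0 XOR 1 XOR 0 XOR 1 XOR 0 XOR 0 XOR 1 = 1

1


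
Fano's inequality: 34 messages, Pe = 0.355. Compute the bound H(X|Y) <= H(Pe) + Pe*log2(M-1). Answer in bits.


H(Pe) = -Pe*log2(Pe) - (1-Pe)*log2(1-Pe) = -0.355*log2(0.355) - 0.645*log2(0.645) = 0.530409 + 0.408046 = 0.9385. Pe*log2(M-1) = 0.355*log2(33) = 1.790760. Bound = H(Pe) + Pe*log2(M-1) = 0.530409 + 0.408046 + 1.790760 = 2.7292

2.7292 bits


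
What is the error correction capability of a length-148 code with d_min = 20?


Correction capability = floor((d-1)/2) = floor((20-1)/2) = 9

9 errors


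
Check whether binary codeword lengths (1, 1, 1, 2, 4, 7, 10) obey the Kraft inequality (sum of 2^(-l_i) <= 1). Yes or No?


Kraft sum = sum(2^(-l_i)) = 1.8213, need <= 1. Result: violated (a binary prefix-free code with these lengths cannot exist)

No


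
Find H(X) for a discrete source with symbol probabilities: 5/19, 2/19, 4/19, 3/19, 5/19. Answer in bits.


H = -sum(p_i * log2(p_i)). Terms: -(5/19)*log2(5/19) = 0.506842; -(2/19)*log2(2/19) = 0.341887; -(4/19)*log2(4/19) = 0.473248; -(3/19)*log2(3/19) = 0.420468; -(5/19)*log2(5/19) = 0.506842. H = 0.506842 + 0.341887 + 0.473248 + 0.420468 + 0.506842 = 2.2493

2.2493 bits


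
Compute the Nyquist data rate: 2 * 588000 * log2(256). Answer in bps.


Rate = 2 * B * log2(M) = 2 * 588000 * 8.0 = 9408000.0

9408000.0 bps


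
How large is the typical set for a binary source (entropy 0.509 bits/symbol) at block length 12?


log2|A_typical| = nH = 12 * 0.509 = 6.108, so |A_typical| ~ 2^6.108 = 6.897e+01

6.897e+01


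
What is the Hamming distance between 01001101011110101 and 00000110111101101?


Count differing positions: . ^ . . ^ . ^ ^ ^ . . . ^ ^ . . . = 7 differences

7


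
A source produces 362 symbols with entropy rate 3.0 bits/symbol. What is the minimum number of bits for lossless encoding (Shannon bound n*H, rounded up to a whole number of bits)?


Minimum bits >= n * H = 362 * 3.0 = 1086.0, rounded up to a whole number of bits = 1086

1086 bits


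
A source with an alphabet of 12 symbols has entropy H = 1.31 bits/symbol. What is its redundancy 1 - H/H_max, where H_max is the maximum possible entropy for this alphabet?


H_max = log2(K) = log2(12) = 3.585 bits/symbol. Redundancy = 1 - H/H_max = 1 - 1.31/3.585 = 1 - 0.3654 = 0.6346

0.6346


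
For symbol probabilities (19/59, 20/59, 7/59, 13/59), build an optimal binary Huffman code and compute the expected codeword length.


Huffman construction (repeatedly merge the two least-probable nodes; each merge adds 1 bit to every symbol beneath it): 7/59 + 13/59 = 20/59; 19/59 + 20/59 = 39/59; 20/59 + 39/59 = 1. Resulting codeword lengths (in the order the probabilities were given): (2, 2, 2, 2). L_avg = sum(p_i * l_i) = 19/59*2 + 20/59*2 + 7/59*2 + 13/59*2 = 2

2.0 bits


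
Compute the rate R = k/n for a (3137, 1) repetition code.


Rate = k/n = 1/3137

1/3137


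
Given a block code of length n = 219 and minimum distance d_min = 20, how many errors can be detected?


Detection capability = d_min - 1 = 20 - 1 = 19

19 errors


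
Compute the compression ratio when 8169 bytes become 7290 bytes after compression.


Ratio = original / compressed = 8169 / 7290 = 1.1206

1.1206


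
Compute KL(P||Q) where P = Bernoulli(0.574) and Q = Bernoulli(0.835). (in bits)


KL = p*log2(p/q) + (1-p)*log2((1-p)/(1-q)) = 0.574*log2(0.574/0.835) + 0.426*log2(0.426/0.165) = 0.2726

0.2726 bits


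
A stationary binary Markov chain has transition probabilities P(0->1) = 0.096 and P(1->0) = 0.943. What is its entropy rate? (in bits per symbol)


Stationary distribution: pi_0 = p10/(p01+p10) = 0.9076, pi_1 = 0.0924. Entropy rate H' = pi_0*H(p01) + pi_1*H(p10) = 0.9076*0.4562 + 0.0924*0.3154 = 0.4432

0.4432 bits/symbol


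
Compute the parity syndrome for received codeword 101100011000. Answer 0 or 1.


Syndrome = XOR of all bits = 1 XOR 0 XOR 1 XOR 1 XOR 0 XOR 0 XOR 0 XOR 1 XOR 1 XOR 0 XOR 0 XOR 0 = 1

1


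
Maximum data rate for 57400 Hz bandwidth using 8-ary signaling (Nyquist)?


Rate = 2 * B * log2(M) = 2 * 57400 * 3.0 = 344400.0

344400.0 bps


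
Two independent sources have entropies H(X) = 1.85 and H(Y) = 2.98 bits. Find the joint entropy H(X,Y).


For independent variables, H(X,Y) = H(X) + H(Y) = 1.85 + 2.98 = 4.83

4.83 bits


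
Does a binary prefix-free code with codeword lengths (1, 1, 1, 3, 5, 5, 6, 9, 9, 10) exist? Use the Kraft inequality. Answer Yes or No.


Kraft sum = sum(2^(-l_i)) = 1.708, need <= 1. Result: violated (a binary prefix-free code with these lengths cannot exist)

No


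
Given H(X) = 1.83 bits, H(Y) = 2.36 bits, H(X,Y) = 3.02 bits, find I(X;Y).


I(X;Y) = H(X) + H(Y) - H(X,Y) = 1.83 + 2.36 - 3.02 = 1.17

1.17 bits


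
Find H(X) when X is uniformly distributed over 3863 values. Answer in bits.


H = log2(n) = log2(3863) = 11.9155

11.9155 bits


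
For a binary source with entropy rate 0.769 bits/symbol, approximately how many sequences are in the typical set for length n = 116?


log2|A_typical| = nH = 116 * 0.769 = 89.204, so |A_typical| ~ 2^89.204 = 7.130e+26

7.130e+26


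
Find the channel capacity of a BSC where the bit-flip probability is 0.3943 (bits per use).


H(p) = -p*log2(p) - (1-p)*log2(1-p) = -0.3943*log2(0.3943) - 0.6057*log2(0.6057) = 0.529401 + 0.438118 = 0.9675. C = 1 - H(p) = 1 - 0.9675 = 0.0325

0.0325 bits


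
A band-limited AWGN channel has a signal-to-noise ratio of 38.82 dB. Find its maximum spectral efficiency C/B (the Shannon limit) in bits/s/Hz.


SNR_linear = 10^(38.82/10) = 7620.7901; C/B = log2(1 + SNR_linear) = log2(1 + 7620.7901) = 12.8959

12.8959 bits/s/Hz


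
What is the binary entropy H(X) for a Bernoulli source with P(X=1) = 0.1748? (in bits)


H = -p*log2(p) - (1-p)*log2(1-p). -0.1748*log2(0.1748) = 0.439836; -0.8252*log2(0.8252) = 0.228732. H = 0.439836 + 0.228732 = 0.6686

0.6686 bits


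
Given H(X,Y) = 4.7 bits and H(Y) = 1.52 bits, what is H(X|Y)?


H(X|Y) = H(X,Y) - H(Y) = 4.7 - 1.52 = 3.18

3.18 bits


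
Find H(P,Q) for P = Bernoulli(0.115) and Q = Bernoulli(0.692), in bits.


H(P,Q) = -p*log2(q) - (1-p)*log2(1-q). -0.115*log2(0.692) = 0.061083; -0.885*log2(0.308) = 1.503613. H(P,Q) = 0.061083 + 1.503613 = 1.5647

1.5647 bits


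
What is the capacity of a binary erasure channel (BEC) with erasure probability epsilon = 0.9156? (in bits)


C = 1 - epsilon = 1 - 0.9156 = 0.0844

0.0844 bits


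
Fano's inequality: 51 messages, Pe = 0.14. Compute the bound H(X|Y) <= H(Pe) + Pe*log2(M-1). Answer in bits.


H(Pe) = -Pe*log2(Pe) - (1-Pe)*log2(1-Pe) = -0.14*log2(0.14) - 0.86*log2(0.86) = 0.397110 + 0.187129 = 0.5842. Pe*log2(M-1) = 0.14*log2(50) = 0.790140. Bound = H(Pe) + Pe*log2(M-1) = 0.397110 + 0.187129 + 0.790140 = 1.3744

1.3744 bits


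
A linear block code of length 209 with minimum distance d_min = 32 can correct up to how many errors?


Correction capability = floor((d-1)/2) = floor((32-1)/2) = 15

15 errors


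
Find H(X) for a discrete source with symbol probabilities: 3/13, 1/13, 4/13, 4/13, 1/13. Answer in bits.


H = -sum(p_i * log2(p_i)). Terms: -(3/13)*log2(3/13) = 0.488187; -(1/13)*log2(1/13) = 0.284649; -(4/13)*log2(4/13) = 0.523212; -(4/13)*log2(4/13) = 0.523212; -(1/13)*log2(1/13) = 0.284649. H = 0.488187 + 0.284649 + 0.523212 + 0.523212 + 0.284649 = 2.1039

2.1039 bits


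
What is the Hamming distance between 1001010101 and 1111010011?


Count differing positions: . ^ ^ . . . . ^ ^ . = 4 differences

4


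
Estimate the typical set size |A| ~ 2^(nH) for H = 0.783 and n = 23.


log2|A_typical| = nH = 23 * 0.783 = 18.009, so |A_typical| ~ 2^18.009 = 2.638e+05

2.638e+05


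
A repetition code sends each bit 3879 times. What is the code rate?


Rate = k/n = 1/3879

1/3879


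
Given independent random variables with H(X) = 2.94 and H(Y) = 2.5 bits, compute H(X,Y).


For independent variables, H(X,Y) = H(X) + H(Y) = 2.94 + 2.5 = 5.44

5.44 bits


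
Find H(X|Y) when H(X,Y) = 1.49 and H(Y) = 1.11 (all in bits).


H(X|Y) = H(X,Y) - H(Y) = 1.49 - 1.11 = 0.38

0.38 bits


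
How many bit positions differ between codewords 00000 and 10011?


Count differing positions: ^ . . ^ ^ = 3 differences

3


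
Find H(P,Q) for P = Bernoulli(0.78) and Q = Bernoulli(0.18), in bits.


H(P,Q) = -p*log2(q) - (1-p)*log2(1-q). -0.78*log2(0.18) = 1.929666; -0.22*log2(0.82) = 0.062987. H(P,Q) = 1.929666 + 0.062987 = 1.9927

1.9927 bits


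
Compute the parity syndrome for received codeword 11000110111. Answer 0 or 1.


Syndrome = XOR of all bits = 1 XOR 1 XOR 0 XOR 0 XOR 0 XOR 1 XOR 1 XOR 0 XOR 1 XOR 1 XOR 1 = 1

1


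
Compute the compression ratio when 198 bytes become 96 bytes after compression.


Ratio = original / compressed = 198 / 96 = 2.0625

2.0625


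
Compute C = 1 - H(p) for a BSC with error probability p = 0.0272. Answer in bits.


H(p) = -p*log2(p) - (1-p)*log2(1-p) = -0.0272*log2(0.0272) - 0.9728*log2(0.9728) = 0.141447 + 0.038703 = 0.1801. C = 1 - H(p) = 1 - 0.1801 = 0.8199

0.8199 bits


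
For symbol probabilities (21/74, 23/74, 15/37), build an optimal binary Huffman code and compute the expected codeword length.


Huffman construction (repeatedly merge the two least-probable nodes; each merge adds 1 bit to every symbol beneath it): 21/74 + 23/74 = 22/37; 15/37 + 22/37 = 1. Resulting codeword lengths (in the order the probabilities were given): (2, 2, 1). L_avg = sum(p_i * l_i) = 21/74*2 + 23/74*2 + 15/37*1 = 59/37 = 1.5946

1.5946 bits


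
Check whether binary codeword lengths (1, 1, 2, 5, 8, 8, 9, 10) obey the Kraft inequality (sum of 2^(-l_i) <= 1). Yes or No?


Kraft sum = sum(2^(-l_i)) = 1.292, need <= 1. Result: violated (a binary prefix-free code with these lengths cannot exist)

No


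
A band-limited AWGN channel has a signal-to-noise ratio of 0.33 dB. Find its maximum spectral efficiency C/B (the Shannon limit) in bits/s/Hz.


SNR_linear = 10^(0.33/10) = 1.0789; C/B = log2(1 + SNR_linear) = log2(1 + 1.0789) = 1.0559

1.0559 bits/s/Hz


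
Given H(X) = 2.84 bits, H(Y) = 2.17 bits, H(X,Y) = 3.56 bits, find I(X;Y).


I(X;Y) = H(X) + H(Y) - H(X,Y) = 2.84 + 2.17 - 3.56 = 1.45

1.45 bits


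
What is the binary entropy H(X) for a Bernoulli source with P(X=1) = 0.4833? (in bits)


H = -p*log2(p) - (1-p)*log2(1-p). -0.4833*log2(0.4833) = 0.506986; -0.5167*log2(0.5167) = 0.492209. H = 0.506986 + 0.492209 = 0.9992

0.9992 bits


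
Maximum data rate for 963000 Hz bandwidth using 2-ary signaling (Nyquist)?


Rate = 2 * B * log2(M) = 2 * 963000 * 1.0 = 1926000.0

1926000.0 bps


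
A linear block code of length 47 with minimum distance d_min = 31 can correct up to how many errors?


Correction capability = floor((d-1)/2) = floor((31-1)/2) = 15

15 errors


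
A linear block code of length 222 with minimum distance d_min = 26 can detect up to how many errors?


Detection capability = d_min - 1 = 26 - 1 = 25

25 errors


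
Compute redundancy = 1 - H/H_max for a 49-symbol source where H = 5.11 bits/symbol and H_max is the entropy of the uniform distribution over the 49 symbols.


H_max = log2(K) = log2(49) = 5.6147 bits/symbol. Redundancy = 1 - H/H_max = 1 - 5.11/5.6147 = 1 - 0.9101 = 0.0899

0.0899


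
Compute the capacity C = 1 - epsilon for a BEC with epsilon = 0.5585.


C = 1 - epsilon = 1 - 0.5585 = 0.4415

0.4415 bits


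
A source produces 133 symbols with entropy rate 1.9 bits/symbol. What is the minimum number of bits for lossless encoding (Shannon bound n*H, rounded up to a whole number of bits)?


Minimum bits >= n * H = 133 * 1.9 = 252.7, rounded up to a whole number of bits = 253

253 bits


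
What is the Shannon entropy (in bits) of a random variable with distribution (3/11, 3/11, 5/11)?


H = -sum(p_i * log2(p_i)). Terms: -(3/11)*log2(3/11) = 0.511219; -(3/11)*log2(3/11) = 0.511219; -(5/11)*log2(5/11) = 0.517047. H = 0.511219 + 0.511219 + 0.517047 = 1.5395

1.5395 bits


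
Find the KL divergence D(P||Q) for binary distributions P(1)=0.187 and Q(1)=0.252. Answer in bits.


KL = p*log2(p/q) + (1-p)*log2((1-p)/(1-q)) = 0.187*log2(0.187/0.252) + 0.813*log2(0.813/0.748) = 0.0173

0.0173 bits


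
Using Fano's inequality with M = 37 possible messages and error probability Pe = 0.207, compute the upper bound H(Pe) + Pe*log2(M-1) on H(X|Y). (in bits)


H(Pe) = -Pe*log2(Pe) - (1-Pe)*log2(1-Pe) = -0.207*log2(0.207) - 0.793*log2(0.793) = 0.470366 + 0.265344 = 0.7357. Pe*log2(M-1) = 0.207*log2(36) = 1.070174. Bound = H(Pe) + Pe*log2(M-1) = 0.470366 + 0.265344 + 1.070174 = 1.8059

1.8059 bits


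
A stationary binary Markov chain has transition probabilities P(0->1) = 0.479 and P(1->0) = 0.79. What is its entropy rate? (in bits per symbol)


Stationary distribution: pi_0 = p10/(p01+p10) = 0.6225, pi_1 = 0.3775. Entropy rate H' = pi_0*H(p01) + pi_1*H(p10) = 0.6225*0.9987 + 0.3775*0.7415 = 0.9016

0.9016 bits/symbol


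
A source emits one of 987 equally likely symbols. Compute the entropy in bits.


H = log2(n) = log2(987) = 9.9469

9.9469 bits


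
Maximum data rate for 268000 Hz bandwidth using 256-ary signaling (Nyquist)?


Rate = 2 * B * log2(M) = 2 * 268000 * 8.0 = 4288000.0

4288000.0 bps


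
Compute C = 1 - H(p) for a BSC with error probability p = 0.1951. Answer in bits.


H(p) = -p*log2(p) - (1-p)*log2(1-p) = -0.1951*log2(0.1951) - 0.8049*log2(0.8049) = 0.459990 + 0.252029 = 0.712. C = 1 - H(p) = 1 - 0.712 = 0.288

0.288 bits


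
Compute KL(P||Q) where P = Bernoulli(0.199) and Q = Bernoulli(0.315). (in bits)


KL = p*log2(p/q) + (1-p)*log2((1-p)/(1-q)) = 0.199*log2(0.199/0.315) + 0.801*log2(0.801/0.685) = 0.0489

0.0489 bits


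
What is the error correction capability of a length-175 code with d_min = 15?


Correction capability = floor((d-1)/2) = floor((15-1)/2) = 7

7 errors


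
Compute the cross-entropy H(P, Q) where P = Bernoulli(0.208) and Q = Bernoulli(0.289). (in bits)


H(P,Q) = -p*log2(q) - (1-p)*log2(1-q). -0.208*log2(0.289) = 0.372499; -0.792*log2(0.711) = 0.389726. H(P,Q) = 0.372499 + 0.389726 = 0.7622

0.7622 bits


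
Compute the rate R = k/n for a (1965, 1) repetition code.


Rate = k/n = 1/1965

1/1965


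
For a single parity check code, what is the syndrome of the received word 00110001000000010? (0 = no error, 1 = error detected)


Syndrome = XOR of all bits = 0 XOR 0 XOR 1 XOR 1 XOR 0 XOR 0 XOR 0 XOR 1 XOR 0 XOR 0 XOR 0 XOR 0 XOR 0 XOR 0 XOR 0 XOR 1 XOR 0 = 0

0


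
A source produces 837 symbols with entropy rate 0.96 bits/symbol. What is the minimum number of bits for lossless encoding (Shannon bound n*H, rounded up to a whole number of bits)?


Minimum bits >= n * H = 837 * 0.96 = 803.52, rounded up to a whole number of bits = 804

804 bits


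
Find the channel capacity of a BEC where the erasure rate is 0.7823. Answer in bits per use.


C = 1 - epsilon = 1 - 0.7823 = 0.2177

0.2177 bits


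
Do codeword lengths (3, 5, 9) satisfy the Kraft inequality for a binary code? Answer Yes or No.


Kraft sum = sum(2^(-l_i)) = 0.1582, need <= 1. Result: satisfied (a binary prefix-free code with these lengths exists)

Yes


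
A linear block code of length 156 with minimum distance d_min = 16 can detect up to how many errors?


Detection capability = d_min - 1 = 16 - 1 = 15

15 errors
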